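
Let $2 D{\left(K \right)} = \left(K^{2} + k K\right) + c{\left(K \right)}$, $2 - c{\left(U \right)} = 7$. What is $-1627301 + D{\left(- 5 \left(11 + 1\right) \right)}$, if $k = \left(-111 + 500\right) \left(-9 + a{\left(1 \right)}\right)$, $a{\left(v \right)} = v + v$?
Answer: $- \frac{3087627}{2} \approx -1.5438 \cdot 10^{6}$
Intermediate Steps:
$c{\left(U \right)} = -5$ ($c{\left(U \right)} = 2 - 7 = -5$)
$a{\left(v \right)} = 2 v$
$k = -2723$ ($k = \left(-111 + 500\right) \left(-9 + 2 \cdot 1\right) = 389 \left(-9 + 2\right) = 389 \left(-7\right) = -2723$)
$D{\left(K \right)} = - \frac{5}{2} + \frac{K^{2}}{2} - \frac{2723 K}{2}$ ($D{\left(K \right)} = \frac{\left(K^{2} - 2723 K\right) - 5}{2} = \frac{-5 + K^{2} - 2723 K}{2} = - \frac{5}{2} + \frac{K^{2}}{2} - \frac{2723 K}{2}$)
$-1627301 + D{\left(- 5 \left(11 + 1\right) \right)} = -1627301 - \left(\frac{5}{2} - \frac{25 \left(11 + 1\right)^{2}}{2} + \frac{2723}{2} \left(-5\right) \left(11 + 1\right)\right) = -1627301 - \left(\frac{5}{2} - 1800 + \frac{2723}{2} \left(-5\right) 12\right) = -1627301 - \left(- \frac{163375}{2} - 1800\right) = -1627301 + \left(- \frac{5}{2} + \frac{1}{2} \cdot 3600 + 81690\right) = -1627301 + \left(- \frac{5}{2} + 1800 + 81690\right) = -1627301 + \frac{166975}{2} = - \frac{3087627}{2}$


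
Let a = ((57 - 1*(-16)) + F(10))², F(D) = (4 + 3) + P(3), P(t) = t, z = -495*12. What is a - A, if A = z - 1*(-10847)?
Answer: 1982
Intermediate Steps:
z = -5940
F(D) = 10 (F(D) = (4 + 3) + 3 = 7 + 3 = 10)
A = 4907 (A = -5940 - 1*(-10847) = -5940 + 10847 = 4907)
a = 6889 (a = ((57 - 1*(-16)) + 10)² = ((57 + 16) + 10)² = (73 + 10)² = 83² = 6889)
a - A = 6889 - 1*4907 = 6889 - 4907 = 1982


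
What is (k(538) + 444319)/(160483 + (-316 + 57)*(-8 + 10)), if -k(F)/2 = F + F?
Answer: 442167/159965 ≈ 2.7641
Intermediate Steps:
k(F) = -4*F (k(F) = -2*(F + F) = -4*F)
(k(538) + 444319)/(160483 + (-316 + 57)*(-8 + 10)) = (-4*538 + 444319)/(160483 + (-316 + 57)*(-8 + 10)) = (-2152 + 444319)/(160483 - 259*2) = 442167/(160483 - 518) = 442167/159965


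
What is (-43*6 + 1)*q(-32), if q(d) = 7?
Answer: -1799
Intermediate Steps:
(-43*6 + 1)*q(-32) = (-43*6 + 1)*7 = (-258 + 1)*7 = -257*7 = -1799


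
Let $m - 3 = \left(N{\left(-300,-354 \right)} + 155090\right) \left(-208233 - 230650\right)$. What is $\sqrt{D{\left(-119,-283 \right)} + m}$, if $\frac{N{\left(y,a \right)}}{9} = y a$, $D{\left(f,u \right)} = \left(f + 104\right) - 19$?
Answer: $3 i \sqrt{54172303989} \approx 6.9825 \cdot 10^{5} i$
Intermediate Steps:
$D{\left(f,u \right)} = 85 + f$ ($D{\left(f,u \right)} = \left(104 + f\right) - 19 = 85 + f$)
$N{\left(y,a \right)} = 9 a y$ ($N{\left(y,a \right)} = 9 y a = 9 a y$)
$m = -487550735867$ ($m = 3 + \left(9 \left(-354\right) \left(-300\right) + 155090\right) \left(-208233 - 230650\right) = 3 + \left(955800 + 155090\right) \left(-438883\right) = 3 + 1110890 \left(-438883\right) = 3 - 487550735870 = -487550735867$)
$\sqrt{D{\left(-119,-283 \right)} + m} = \sqrt{\left(85 - 119\right) - 487550735867} = \sqrt{-34 - 487550735867} = \sqrt{-487550735901} = 3 i \sqrt{54172303989}$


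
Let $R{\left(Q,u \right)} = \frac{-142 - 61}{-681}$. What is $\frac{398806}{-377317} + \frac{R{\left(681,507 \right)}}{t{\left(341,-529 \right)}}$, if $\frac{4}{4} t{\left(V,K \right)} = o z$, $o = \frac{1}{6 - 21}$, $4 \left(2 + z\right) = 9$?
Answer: $- \frac{1622435982}{85650959} \approx -18.942$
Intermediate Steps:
$z = \frac{1}{4}$ ($z = -2 + \frac{1}{4} \cdot 9 = -2 + \frac{9}{4} = \frac{1}{4} \approx 0.25$)
$R{\left(Q,u \right)} = \frac{203}{681}$ ($R{\left(Q,u \right)} = \left(-203\right) \left(- \frac{1}{681}\right) = \frac{203}{681}$)
$o = - \frac{1}{15}$ ($o = \frac{1}{-15} = - \frac{1}{15} \approx -0.066667$)
$t{\left(V,K \right)} = - \frac{1}{60}$ ($t{\left(V,K \right)} = \left(- \frac{1}{15}\right) \frac{1}{4} = - \frac{1}{60}$)
$\frac{398806}{-377317} + \frac{R{\left(681,507 \right)}}{t{\left(341,-529 \right)}} = \frac{398806}{-377317} + \frac{203}{681 \left(- \frac{1}{60}\right)} = 398806 \left(- \frac{1}{377317}\right) + \frac{203}{681} \left(-60\right) = - \frac{398806}{377317} - \frac{4060}{227} = - \frac{1622435982}{85650959}$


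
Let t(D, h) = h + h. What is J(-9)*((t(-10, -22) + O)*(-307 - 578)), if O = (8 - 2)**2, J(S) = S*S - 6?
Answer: 531000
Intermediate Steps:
t(D, h) = 2*h
J(S) = -6 + S**2 (J(S) = S**2 - 6 = -6 + S**2)
O = 36 (O = 6**2 = 36)
J(-9)*((t(-10, -22) + O)*(-307 - 578)) = (-6 + (-9)**2)*((2*(-22) + 36)*(-307 - 578)) = (-6 + 81)*((-44 + 36)*(-885)) = 75*(-8*(-885)) = 75*7080 = 531000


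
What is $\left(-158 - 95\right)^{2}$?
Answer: $64009$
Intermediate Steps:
$\left(-158 - 95\right)^{2} = \left(-253\right)^{2} = 64009$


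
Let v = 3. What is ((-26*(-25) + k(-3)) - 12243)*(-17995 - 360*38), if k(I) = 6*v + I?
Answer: 366733150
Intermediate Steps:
k(I) = 18 + I (k(I) = 6*3 + I = 18 + I)
((-26*(-25) + k(-3)) - 12243)*(-17995 - 360*38) = ((-26*(-25) + (18 - 3)) - 12243)*(-17995 - 360*38) = ((650 + 15) - 12243)*(-17995 - 13680) = (665 - 12243)*(-31675) = -11578*(-31675) = 366733150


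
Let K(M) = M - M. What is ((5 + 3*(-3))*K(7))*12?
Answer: 0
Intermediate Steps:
K(M) = 0
((5 + 3*(-3))*K(7))*12 = ((5 + 3*(-3))*0)*12 = ((5 - 9)*0)*12 = -4*0*12 = 0*12 = 0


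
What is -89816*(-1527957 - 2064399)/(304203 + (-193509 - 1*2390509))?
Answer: -322651046496/2279815 ≈ -1.4153e+5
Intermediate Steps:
-89816*(-1527957 - 2064399)/(304203 + (-193509 - 1*2390509)) = -89816*(-3592356/(304203 + (-193509 - 2390509))) = -89816*(-3592356/(304203 - 2584018)) = -89816/((-2279815*(-1/3592356))) = -89816/2279815/3592356 = -89816*3592356/2279815 = -322651046496/2279815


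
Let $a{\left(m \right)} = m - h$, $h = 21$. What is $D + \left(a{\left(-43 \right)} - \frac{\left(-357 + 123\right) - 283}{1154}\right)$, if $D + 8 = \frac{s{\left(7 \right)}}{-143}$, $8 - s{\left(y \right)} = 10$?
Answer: $- \frac{11805345}{165022} \approx -71.538$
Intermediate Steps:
$s{\left(y \right)} = -2$ ($s{\left(y \right)} = 8 - 10 = -2$)
$a{\left(m \right)} = -21 + m$ ($a{\left(m \right)} = m - 21 = -21 + m$)
$D = - \frac{1142}{143}$ ($D = -8 - \frac{2}{-143} = -8 - - \frac{2}{143} = -8 + \frac{2}{143} = - \frac{1142}{143} \approx -7.986$)
$D + \left(a{\left(-43 \right)} - \frac{\left(-357 + 123\right) - 283}{1154}\right) = - \frac{1142}{143} - \left(64 + \frac{\left(-357 + 123\right) - 283}{1154}\right) = - \frac{1142}{143} - \left(64 + \left(-234 - 283\right) \frac{1}{1154}\right) = - \frac{1142}{143} - \left(64 - \frac{517}{1154}\right) = - \frac{1142}{143} - \frac{73339}{1154} = - \frac{11805345}{165022}$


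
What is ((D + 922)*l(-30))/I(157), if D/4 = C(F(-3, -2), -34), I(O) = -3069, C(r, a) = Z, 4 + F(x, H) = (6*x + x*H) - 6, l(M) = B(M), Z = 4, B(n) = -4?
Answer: 3752/3069 ≈ 1.2225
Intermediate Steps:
l(M) = -4
F(x, H) = -10 + 6*x + H*x (F(x, H) = -4 + ((6*x + x*H) - 6) = -4 + ((6*x + H*x) - 6) = -4 + (-6 + 6*x + H*x) = -10 + 6*x + H*x)
C(r, a) = 4
D = 16 (D = 4*4 = 16)
((D + 922)*l(-30))/I(157) = ((16 + 922)*(-4))/(-3069) = (938*(-4))*(-1/3069) = -3752*(-1/3069) = 3752/3069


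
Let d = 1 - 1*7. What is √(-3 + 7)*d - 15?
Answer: -27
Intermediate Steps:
d = -6 (d = 1 - 7 = -6)
√(-3 + 7)*d - 15 = √(-3 + 7)*(-6) - 15 = √4*(-6) - 15 = 2*(-6) - 15 = -12 - 15 = -27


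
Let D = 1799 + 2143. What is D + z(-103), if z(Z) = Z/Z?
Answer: 3943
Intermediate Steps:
z(Z) = 1
D = 3942
D + z(-103) = 3942 + 1 = 3943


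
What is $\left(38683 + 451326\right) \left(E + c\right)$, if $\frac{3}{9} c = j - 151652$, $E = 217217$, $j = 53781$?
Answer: $-37434727564$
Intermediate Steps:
$c = -293613$ ($c = 3 \left(53781 - 151652\right) = 3 \left(-97871\right) = -293613$)
$\left(38683 + 451326\right) \left(E + c\right) = \left(38683 + 451326\right) \left(217217 - 293613\right) = 490009 \left(-76396\right) = -37434727564$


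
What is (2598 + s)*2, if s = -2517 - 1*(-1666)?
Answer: 3494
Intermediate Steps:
s = -851 (s = -2517 + 1666 = -851)
(2598 + s)*2 = (2598 - 851)*2 = 1747*2 = 3494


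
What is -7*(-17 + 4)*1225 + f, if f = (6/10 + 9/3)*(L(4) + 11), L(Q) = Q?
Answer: 111529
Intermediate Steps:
f = 54 (f = (6/10 + 9/3)*(4 + 11) = (6*(⅒) + 9*(⅓))*15 = (⅗ + 3)*15 = (18/5)*15 = 54)
-7*(-17 + 4)*1225 + f = -7*(-17 + 4)*1225 + 54 = -7*(-13)*1225 + 54 = 91*1225 + 54 = 111475 + 54 = 111529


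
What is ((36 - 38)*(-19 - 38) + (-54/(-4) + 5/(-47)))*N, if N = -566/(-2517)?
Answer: 3388925/118299 ≈ 28.647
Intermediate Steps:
N = 566/2517 (N = -566*(-1/2517) = 566/2517 ≈ 0.22487)
((36 - 38)*(-19 - 38) + (-54/(-4) + 5/(-47)))*N = ((36 - 38)*(-19 - 38) + (-54/(-4) + 5/(-47)))*(566/2517) = (-2*(-57) + (-54*(-¼) + 5*(-1/47)))*(566/2517) = (114 + (27/2 - 5/47))*(566/2517) = (114 + 1259/94)*(566/2517) = (11975/94)*(566/2517) = 3388925/118299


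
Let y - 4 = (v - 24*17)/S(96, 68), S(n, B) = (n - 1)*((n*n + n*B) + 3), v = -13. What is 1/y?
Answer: 1495965/5983439 ≈ 0.25002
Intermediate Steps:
S(n, B) = (-1 + n)*(3 + n**2 + B*n) (S(n, B) = (-1 + n)*((n**2 + B*n) + 3) = (-1 + n)*(3 + n**2 + B*n))
y = 5983439/1495965 (y = 4 + (-13 - 24*17)/(-3 + 96**3 - 1*96**2 + 3*96 + 68*96**2 - 1*68*96) = 4 + (-13 - 408)/(-3 + 884736 - 1*9216 + 288 + 68*9216 - 6528) = 4 - 421/(-3 + 884736 - 9216 + 288 + 626688 - 6528) = 4 - 421/1495965 = 5983439/1495965 ≈ 3.9997)
1/y = 1/(5983439/1495965) = 1495965/5983439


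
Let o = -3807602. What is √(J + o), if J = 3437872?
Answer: I*√369730 ≈ 608.05*I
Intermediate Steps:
√(J + o) = √(3437872 - 3807602) = √(-369730) = I*√369730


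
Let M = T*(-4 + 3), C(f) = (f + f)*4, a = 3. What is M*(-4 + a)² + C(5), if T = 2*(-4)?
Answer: 48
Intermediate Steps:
T = -8
C(f) = 8*f (C(f) = (2*f)*4 = 8*f)
M = 8 (M = -8*(-4 + 3) = -8*(-1) = 8)
M*(-4 + a)² + C(5) = 8*(-4 + 3)² + 8*5 = 8*(-1)² + 40 = 8*1 + 40 = 8 + 40 = 48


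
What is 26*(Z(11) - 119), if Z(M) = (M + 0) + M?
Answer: -2522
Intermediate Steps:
Z(M) = 2*M (Z(M) = M + M = 2*M)
26*(Z(11) - 119) = 26*(2*11 - 119) = 26*(22 - 119) = 26*(-97) = -2522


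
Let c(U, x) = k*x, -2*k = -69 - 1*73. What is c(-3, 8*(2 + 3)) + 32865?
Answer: 35705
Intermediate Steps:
k = 71 (k = -(-69 - 1*73)/2 = -(-69 - 73)/2 = -½*(-142) = 71)
c(U, x) = 71*x
c(-3, 8*(2 + 3)) + 32865 = 71*(8*(2 + 3)) + 32865 = 71*(8*5) + 32865 = 71*40 + 32865 = 2840 + 32865 = 35705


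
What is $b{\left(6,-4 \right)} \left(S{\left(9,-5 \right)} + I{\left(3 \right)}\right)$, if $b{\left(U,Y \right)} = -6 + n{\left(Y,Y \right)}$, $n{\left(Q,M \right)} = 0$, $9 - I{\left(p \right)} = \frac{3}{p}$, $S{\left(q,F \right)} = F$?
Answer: $-18$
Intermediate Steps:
$I{\left(p \right)} = 9 - \frac{3}{p}$
$b{\left(U,Y \right)} = -6$ ($b{\left(U,Y \right)} = -6 + 0 = -6$)
$b{\left(6,-4 \right)} \left(S{\left(9,-5 \right)} + I{\left(3 \right)}\right) = - 6 \left(-5 + \left(9 - \frac{3}{3}\right)\right) = - 6 \left(-5 + \left(9 - 1\right)\right) = - 6 \left(-5 + 8\right) = \left(-6\right) 3 = -18$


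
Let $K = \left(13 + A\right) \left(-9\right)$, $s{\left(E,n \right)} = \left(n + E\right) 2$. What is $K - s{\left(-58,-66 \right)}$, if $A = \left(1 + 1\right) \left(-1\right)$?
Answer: $149$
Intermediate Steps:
$A = -2$ ($A = 2 \left(-1\right) = -2$)
$s{\left(E,n \right)} = 2 E + 2 n$ ($s{\left(E,n \right)} = \left(E + n\right) 2 = 2 E + 2 n$)
$K = -99$ ($K = \left(13 - 2\right) \left(-9\right) = 11 \left(-9\right) = -99$)
$K - s{\left(-58,-66 \right)} = -99 - \left(2 \left(-58\right) + 2 \left(-66\right)\right) = -99 - \left(-116 - 132\right) = -99 - -248 = -99 + 248 = 149$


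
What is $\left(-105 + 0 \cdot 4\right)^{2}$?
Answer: $11025$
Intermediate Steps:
$\left(-105 + 0 \cdot 4\right)^{2} = \left(-105 + 0\right)^{2} = \left(-105\right)^{2} = 11025$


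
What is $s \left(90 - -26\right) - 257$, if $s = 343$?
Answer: $39531$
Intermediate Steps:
$s \left(90 - -26\right) - 257 = 343 \left(90 - -26\right) - 257 = 343 \left(90 + 26\right) - 257 = 343 \cdot 116 - 257 = 39788 - 257 = 39531$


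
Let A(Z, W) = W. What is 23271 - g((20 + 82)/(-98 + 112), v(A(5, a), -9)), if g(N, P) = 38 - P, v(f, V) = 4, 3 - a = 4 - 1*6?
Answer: 23237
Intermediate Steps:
a = 5 (a = 3 - (4 - 1*6) = 3 - (4 - 6) = 3 - 1*(-2) = 3 + 2 = 5)
23271 - g((20 + 82)/(-98 + 112), v(A(5, a), -9)) = 23271 - (38 - 1*4) = 23271 - (38 - 4) = 23271 - 1*34 = 23271 - 34 = 23237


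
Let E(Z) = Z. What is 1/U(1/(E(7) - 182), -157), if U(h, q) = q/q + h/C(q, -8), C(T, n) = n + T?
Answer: 28875/28876 ≈ 0.99997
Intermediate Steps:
C(T, n) = T + n
U(h, q) = 1 + h/(-8 + q) (U(h, q) = q/q + h/(q - 8) = 1 + h/(-8 + q))
1/U(1/(E(7) - 182), -157) = 1/((-8 + 1/(7 - 182) - 157)/(-8 - 157)) = 1/((-8 + 1/(-175) - 157)/(-165)) = 1/(-(-8 - 1/175 - 157)/165) = 1/(-1/165*(-28876/175)) = 1/(28876/28875) = 28875/28876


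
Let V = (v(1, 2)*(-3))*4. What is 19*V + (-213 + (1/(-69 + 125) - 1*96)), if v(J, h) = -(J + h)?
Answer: 21001/56 ≈ 375.02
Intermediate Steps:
v(J, h) = -J - h
V = 36 (V = ((-1*1 - 1*2)*(-3))*4 = ((-1 - 2)*(-3))*4 = -3*(-3)*4 = 9*4 = 36)
19*V + (-213 + (1/(-69 + 125) - 1*96)) = 19*36 + (-213 + (1/(-69 + 125) - 1*96)) = 684 + (-213 + (1/56 - 96)) = 684 + (-213 - 5375/56) = 684 - 17303/56 = 21001/56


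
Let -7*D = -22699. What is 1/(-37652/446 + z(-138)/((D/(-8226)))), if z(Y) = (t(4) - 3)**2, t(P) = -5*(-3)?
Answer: -5061877/2276404558 ≈ -0.0022236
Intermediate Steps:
D = 22699/7 (D = -1/7*(-22699) = 22699/7 ≈ 3242.7)
t(P) = 15
z(Y) = 144 (z(Y) = (15 - 3)**2 = 12**2 = 144)
1/(-37652/446 + z(-138)/((D/(-8226)))) = 1/(-37652/446 + 144/(((22699/7)/(-8226)))) = 1/(-37652*1/446 + 144/(((22699/7)*(-1/8226)))) = 1/(-18826/223 + 144/(-22699/57582)) = 1/(-18826/223 + 144*(-57582/22699)) = 1/(-18826/223 - 8291808/22699) = 1/(-2276404558/5061877) = -5061877/2276404558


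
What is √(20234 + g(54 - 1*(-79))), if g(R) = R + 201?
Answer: 2*√5142 ≈ 143.42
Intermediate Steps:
g(R) = 201 + R
√(20234 + g(54 - 1*(-79))) = √(20234 + (201 + (54 - 1*(-79)))) = √(20234 + (201 + (54 + 79))) = √(20234 + (201 + 133)) = √(20234 + 334) = √20568 = 2*√5142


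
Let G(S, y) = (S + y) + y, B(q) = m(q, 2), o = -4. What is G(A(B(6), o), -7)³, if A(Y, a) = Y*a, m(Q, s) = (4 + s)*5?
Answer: -2406104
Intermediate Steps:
m(Q, s) = 20 + 5*s
B(q) = 30 (B(q) = 20 + 5*2 = 20 + 10 = 30)
G(S, y) = S + 2*y
G(A(B(6), o), -7)³ = (30*(-4) + 2*(-7))³ = (-120 - 14)³ = (-134)³ = -2406104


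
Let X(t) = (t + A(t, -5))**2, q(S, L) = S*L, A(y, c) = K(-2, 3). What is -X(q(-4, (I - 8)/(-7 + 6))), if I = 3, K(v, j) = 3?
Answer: -289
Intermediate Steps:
A(y, c) = 3
q(S, L) = L*S
X(t) = (3 + t)**2 (X(t) = (t + 3)**2 = (3 + t)**2)
-X(q(-4, (I - 8)/(-7 + 6))) = -(3 + ((3 - 8)/(-7 + 6))*(-4))**2 = -(3 - 5/(-1)*(-4))**2 = -(3 - 5*(-1)*(-4))**2 = -(3 + 5*(-4))**2 = -(3 - 20)**2 = -1*(-17)**2 = -1*289 = -289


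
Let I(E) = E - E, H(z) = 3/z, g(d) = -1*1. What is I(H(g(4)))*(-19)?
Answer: 0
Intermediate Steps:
g(d) = -1
I(E) = 0
I(H(g(4)))*(-19) = 0*(-19) = 0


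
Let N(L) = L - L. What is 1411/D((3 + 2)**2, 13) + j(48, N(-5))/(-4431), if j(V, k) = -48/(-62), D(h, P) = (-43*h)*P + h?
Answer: -2087647/20604150 ≈ -0.10132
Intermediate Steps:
N(L) = 0
D(h, P) = h - 43*P*h (D(h, P) = -43*P*h + h = h - 43*P*h)
j(V, k) = 24/31 (j(V, k) = -48*(-1/62) = 24/31)
1411/D((3 + 2)**2, 13) + j(48, N(-5))/(-4431) = 1411/(((3 + 2)**2*(1 - 43*13))) + (24/31)/(-4431) = 1411/((5**2*(1 - 559))) + (24/31)*(-1/4431) = 1411/((25*(-558))) - 8/45787 = 1411/(-13950) - 8/45787 = 1411*(-1/13950) - 8/45787 = -1411/13950 - 8/45787 = -2087647/20604150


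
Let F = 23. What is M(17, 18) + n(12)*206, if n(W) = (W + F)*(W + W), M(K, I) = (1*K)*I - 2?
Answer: 173344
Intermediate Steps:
M(K, I) = -2 + I*K (M(K, I) = K*I - 2 = I*K - 2 = -2 + I*K)
n(W) = 2*W*(23 + W) (n(W) = (W + 23)*(W + W) = (23 + W)*(2*W) = 2*W*(23 + W))
M(17, 18) + n(12)*206 = (-2 + 18*17) + (2*12*(23 + 12))*206 = (-2 + 306) + (2*12*35)*206 = 304 + 840*206 = 304 + 173040 = 173344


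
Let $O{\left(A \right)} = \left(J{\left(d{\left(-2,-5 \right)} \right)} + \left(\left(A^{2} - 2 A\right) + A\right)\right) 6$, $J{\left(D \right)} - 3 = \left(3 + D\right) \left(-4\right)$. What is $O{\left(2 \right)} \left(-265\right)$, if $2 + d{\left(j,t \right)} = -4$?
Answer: $-27030$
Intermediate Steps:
$d{\left(j,t \right)} = -6$ ($d{\left(j,t \right)} = -2 - 4 = -6$)
$J{\left(D \right)} = -9 - 4 D$ ($J{\left(D \right)} = 3 + \left(3 + D\right) \left(-4\right) = 3 - \left(12 + 4 D\right) = -9 - 4 D$)
$O{\left(A \right)} = 90 - 6 A + 6 A^{2}$ ($O{\left(A \right)} = \left(\left(-9 - -24\right) + \left(\left(A^{2} - 2 A\right) + A\right)\right) 6 = \left(\left(-9 + 24\right) + \left(A^{2} - A\right)\right) 6 = \left(15 + \left(A^{2} - A\right)\right) 6 = \left(15 + A^{2} - A\right) 6 = 90 - 6 A + 6 A^{2}$)
$O{\left(2 \right)} \left(-265\right) = \left(90 - 12 + 6 \cdot 2^{2}\right) \left(-265\right) = \left(90 - 12 + 6 \cdot 4\right) \left(-265\right) = \left(90 - 12 + 24\right) \left(-265\right) = 102 \left(-265\right) = -27030$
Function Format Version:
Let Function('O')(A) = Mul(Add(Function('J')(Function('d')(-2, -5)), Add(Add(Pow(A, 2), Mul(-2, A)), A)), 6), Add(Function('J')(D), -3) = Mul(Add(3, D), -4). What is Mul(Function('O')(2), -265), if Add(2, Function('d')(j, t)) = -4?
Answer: -27030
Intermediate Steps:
Function('d')(j, t) = -6 (Function('d')(j, t) = Add(-2, -4) = -6)
Function('J')(D) = Add(-9, Mul(-4, D)) (Function('J')(D) = Add(3, Mul(Add(3, D), -4)) = Add(3, Add(-12, Mul(-4, D))) = Add(-9, Mul(-4, D)))
Function('O')(A) = Add(90, Mul(-6, A), Mul(6, Pow(A, 2))) (Function('O')(A) = Mul(Add(Add(-9, Mul(-4, -6)), Add(Add(Pow(A, 2), Mul(-2, A)), A)), 6) = Mul(Add(Add(-9, 24), Add(Pow(A, 2), Mul(-1, A))), 6) = Mul(Add(15, Add(Pow(A, 2), Mul(-1, A))), 6) = Mul(Add(15, Pow(A, 2), Mul(-1, A)), 6) = Add(90, Mul(-6, A), Mul(6, Pow(A, 2))))
Mul(Function('O')(2), -265) = Mul(Add(90, Mul(-6, 2), Mul(6, Pow(2, 2))), -265) = Mul(Add(90, -12, Mul(6, 4)), -265) = Mul(Add(90, -12, 24), -265) = Mul(102, -265) = -27030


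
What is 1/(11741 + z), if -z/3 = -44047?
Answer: 1/143882 ≈ 6.9501e-6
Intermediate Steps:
z = 132141 (z = -3*(-44047) = 132141)
1/(11741 + z) = 1/(11741 + 132141) = 1/143882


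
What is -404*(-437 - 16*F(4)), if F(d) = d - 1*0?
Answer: 202404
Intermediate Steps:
F(d) = d (F(d) = d + 0 = d)
-404*(-437 - 16*F(4)) = -404*(-437 - 16*4) = -404*(-437 - 64) = -404*(-501) = 202404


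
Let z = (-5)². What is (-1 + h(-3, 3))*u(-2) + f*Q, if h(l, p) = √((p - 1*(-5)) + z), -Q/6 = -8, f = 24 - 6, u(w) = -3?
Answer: 867 - 3*√33 ≈ 849.77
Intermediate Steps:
z = 25
f = 18
Q = 48 (Q = -6*(-8) = 48)
h(l, p) = √(30 + p) (h(l, p) = √((p - 1*(-5)) + 25) = √((p + 5) + 25) = √((5 + p) + 25) = √(30 + p))
(-1 + h(-3, 3))*u(-2) + f*Q = (-1 + √(30 + 3))*(-3) + 18*48 = (-1 + √33)*(-3) + 864 = (3 - 3*√33) + 864 = 867 - 3*√33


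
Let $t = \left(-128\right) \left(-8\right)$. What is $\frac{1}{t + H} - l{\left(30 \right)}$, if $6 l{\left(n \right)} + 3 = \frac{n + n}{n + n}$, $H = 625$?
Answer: $\frac{1652}{4947} \approx 0.33394$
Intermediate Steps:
$l{\left(n \right)} = - \frac{1}{3}$ ($l{\left(n \right)} = - \frac{1}{2} + \frac{\left(n + n\right) \frac{1}{n + n}}{6} = - \frac{1}{2} + \frac{2 n \frac{1}{2 n}}{6} = - \frac{1}{2} + \frac{1}{6} \cdot 1 = - \frac{1}{2} + \frac{1}{6} = - \frac{1}{3}$)
$t = 1024$
$\frac{1}{t + H} - l{\left(30 \right)} = \frac{1}{1024 + 625} - - \frac{1}{3} = \frac{1}{1649} + \frac{1}{3} = \frac{1652}{4947}$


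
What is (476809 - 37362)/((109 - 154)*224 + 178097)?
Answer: 439447/168017 ≈ 2.6155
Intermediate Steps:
(476809 - 37362)/((109 - 154)*224 + 178097) = 439447/(-45*224 + 178097) = 439447/(-10080 + 178097) = 439447/168017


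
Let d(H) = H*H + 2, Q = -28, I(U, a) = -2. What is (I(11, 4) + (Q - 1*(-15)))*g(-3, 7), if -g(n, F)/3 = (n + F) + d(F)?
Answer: 2475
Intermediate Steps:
d(H) = 2 + H² (d(H) = H² + 2 = 2 + H²)
g(n, F) = -6 - 3*F - 3*n - 3*F² (g(n, F) = -3*((n + F) + (2 + F²)) = -3*((F + n) + (2 + F²)) = -3*(2 + F + n + F²) = -6 - 3*F - 3*n - 3*F²)
(I(11, 4) + (Q - 1*(-15)))*g(-3, 7) = (-2 + (-28 - 1*(-15)))*(-6 - 3*7 - 3*(-3) - 3*7²) = (-2 + (-28 + 15))*(-6 - 21 + 9 - 3*49) = (-2 - 13)*(-6 - 21 + 9 - 147) = -15*(-165) = 2475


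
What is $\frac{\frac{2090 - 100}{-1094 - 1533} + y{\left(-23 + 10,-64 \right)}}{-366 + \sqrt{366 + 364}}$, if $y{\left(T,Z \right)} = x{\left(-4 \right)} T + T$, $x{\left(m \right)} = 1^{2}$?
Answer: $\frac{12863436}{174992351} + \frac{35146 \sqrt{730}}{174992351} \approx 0.078935$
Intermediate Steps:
$x{\left(m \right)} = 1$
$y{\left(T,Z \right)} = 2 T$ ($y{\left(T,Z \right)} = 1 T + T = T + T = 2 T$)
$\frac{\frac{2090 - 100}{-1094 - 1533} + y{\left(-23 + 10,-64 \right)}}{-366 + \sqrt{366 + 364}} = \frac{\frac{2090 - 100}{-1094 - 1533} + 2 \left(-23 + 10\right)}{-366 + \sqrt{366 + 364}} = \frac{\frac{1990}{-2627} + 2 \left(-13\right)}{-366 + \sqrt{730}} = \frac{1990 \left(- \frac{1}{2627}\right) - 26}{-366 + \sqrt{730}} = \frac{- \frac{1990}{2627} - 26}{-366 + \sqrt{730}} = - \frac{70292}{2627 \left(-366 + \sqrt{730}\right)}$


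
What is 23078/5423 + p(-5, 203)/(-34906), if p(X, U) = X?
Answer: 73235253/17208658 ≈ 4.2557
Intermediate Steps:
23078/5423 + p(-5, 203)/(-34906) = 23078/5423 - 5/(-34906) = 23078*(1/5423) - 5*(-1/34906) = 2098/493 + 5/34906 = 73235253/17208658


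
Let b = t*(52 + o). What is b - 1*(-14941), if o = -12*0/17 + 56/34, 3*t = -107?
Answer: 221469/17 ≈ 13028.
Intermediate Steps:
t = -107/3 (t = (⅓)*(-107) = -107/3 ≈ -35.667)
o = 28/17 (o = 0*(1/17) + 56*(1/34) = 0 + 28/17 = 28/17 ≈ 1.6471)
b = -32528/17 (b = -107*(52 + 28/17)/3 = -107/3*912/17 = -32528/17 ≈ -1913.4)
b - 1*(-14941) = -32528/17 - 1*(-14941) = -32528/17 + 14941 = 221469/17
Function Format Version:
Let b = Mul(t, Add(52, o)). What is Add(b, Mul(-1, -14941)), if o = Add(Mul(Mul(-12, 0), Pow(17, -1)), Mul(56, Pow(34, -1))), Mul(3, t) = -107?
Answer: Rational(221469, 17) ≈ 13028.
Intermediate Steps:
t = Rational(-107, 3) (t = Mul(Rational(1, 3), -107) = Rational(-107, 3) ≈ -35.667)
o = Rational(28, 17) (o = Add(Mul(0, Rational(1, 17)), Mul(56, Rational(1, 34))) = Add(0, Rational(28, 17)) = Rational(28, 17) ≈ 1.6471)
b = Rational(-32528, 17) (b = Mul(Rational(-107, 3), Add(52, Rational(28, 17))) = Mul(Rational(-107, 3), Rational(912, 17)) = Rational(-32528, 17) ≈ -1913.4)
Add(b, Mul(-1, -14941)) = Add(Rational(-32528, 17), Mul(-1, -14941)) = Add(Rational(-32528, 17), 14941) = Rational(221469, 17)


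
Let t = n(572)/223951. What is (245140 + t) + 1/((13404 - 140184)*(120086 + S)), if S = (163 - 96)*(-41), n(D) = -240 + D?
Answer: 816695796972134470289/3331548470397420 ≈ 2.4514e+5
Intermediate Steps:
S = -2747 (S = 67*(-41) = -2747)
t = 332/223951 (t = (-240 + 572)/223951 = 332*(1/223951) = 332/223951 ≈ 0.0014825)
(245140 + t) + 1/((13404 - 140184)*(120086 + S)) = (245140 + 332/223951) + 1/((13404 - 140184)*(120086 - 2747)) = 54899348472/223951 + 1/(-126780*117339) = 54899348472/223951 + 1/(-14876238420) = 54899348472/223951 - 1/14876238420 = 816695796972134470289/3331548470397420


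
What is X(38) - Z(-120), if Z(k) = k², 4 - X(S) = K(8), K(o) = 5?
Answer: -14401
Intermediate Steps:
X(S) = -1 (X(S) = 4 - 1*5 = 4 - 5 = -1)
X(38) - Z(-120) = -1 - 1*(-120)² = -1 - 1*14400 = -1 - 14400 = -14401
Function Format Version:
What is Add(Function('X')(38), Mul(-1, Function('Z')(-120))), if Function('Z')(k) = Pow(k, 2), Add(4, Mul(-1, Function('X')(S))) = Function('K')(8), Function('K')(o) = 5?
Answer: -14401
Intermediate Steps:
Function('X')(S) = -1 (Function('X')(S) = Add(4, Mul(-1, 5)) = Add(4, -5) = -1)
Add(Function('X')(38), Mul(-1, Function('Z')(-120))) = Add(-1, Mul(-1, Pow(-120, 2))) = Add(-1, Mul(-1, 14400)) = Add(-1, -14400) = -14401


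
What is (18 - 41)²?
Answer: 529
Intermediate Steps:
(18 - 41)² = (-23)² = 529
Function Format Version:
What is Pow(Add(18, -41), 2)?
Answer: 529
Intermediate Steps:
Pow(Add(18, -41), 2) = Pow(-23, 2) = 529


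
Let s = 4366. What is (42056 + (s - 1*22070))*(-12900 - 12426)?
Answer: -616738752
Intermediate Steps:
(42056 + (s - 1*22070))*(-12900 - 12426) = (42056 + (4366 - 1*22070))*(-12900 - 12426) = (42056 + (4366 - 22070))*(-25326) = (42056 - 17704)*(-25326) = 24352*(-25326) = -616738752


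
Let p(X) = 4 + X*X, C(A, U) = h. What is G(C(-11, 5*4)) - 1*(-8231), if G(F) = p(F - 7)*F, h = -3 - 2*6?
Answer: 911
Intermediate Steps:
h = -15 (h = -3 - 12 = -15)
C(A, U) = -15
p(X) = 4 + X²
G(F) = F*(4 + (-7 + F)²) (G(F) = (4 + (F - 7)²)*F = (4 + (-7 + F)²)*F = F*(4 + (-7 + F)²))
G(C(-11, 5*4)) - 1*(-8231) = -15*(4 + (-7 - 15)²) - 1*(-8231) = -15*(4 + (-22)²) + 8231 = -15*(4 + 484) + 8231 = -15*488 + 8231 = -7320 + 8231 = 911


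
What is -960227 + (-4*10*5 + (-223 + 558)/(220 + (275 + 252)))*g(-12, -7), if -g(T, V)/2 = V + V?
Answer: -721463389/747 ≈ -9.6581e+5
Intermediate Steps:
g(T, V) = -4*V (g(T, V) = -2*(V + V) = -4*V)
-960227 + (-4*10*5 + (-223 + 558)/(220 + (275 + 252)))*g(-12, -7) = -960227 + (-4*10*5 + (-223 + 558)/(220 + (275 + 252)))*(-4*(-7)) = -960227 + (-40*5 + 335/(220 + 527))*28 = -960227 + (-200 + 335/747)*28 = -960227 - 149065/747*28 = -960227 - 4173820/747 = -721463389/747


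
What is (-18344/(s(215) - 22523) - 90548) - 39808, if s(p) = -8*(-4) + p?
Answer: -725947978/5569 ≈ -1.3036e+5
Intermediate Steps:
s(p) = 32 + p
(-18344/(s(215) - 22523) - 90548) - 39808 = (-18344/((32 + 215) - 22523) - 90548) - 39808 = (-18344/(247 - 22523) - 90548) - 39808 = (-18344/(-22276) - 90548) - 39808 = (-18344*(-1/22276) - 90548) - 39808 = (4586/5569 - 90548) - 39808 = -504257226/5569 - 39808 = -725947978/5569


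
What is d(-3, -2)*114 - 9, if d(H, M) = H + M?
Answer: -579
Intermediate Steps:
d(-3, -2)*114 - 9 = (-3 - 2)*114 - 9 = -5*114 - 9 = -570 - 9 = -579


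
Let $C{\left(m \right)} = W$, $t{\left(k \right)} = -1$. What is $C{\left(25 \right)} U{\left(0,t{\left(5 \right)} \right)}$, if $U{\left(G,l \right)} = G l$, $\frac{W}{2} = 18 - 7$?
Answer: $0$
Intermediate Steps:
$W = 22$ ($W = 2 \left(18 - 7\right) = 2 \cdot 11 = 22$)
$C{\left(m \right)} = 22$
$C{\left(25 \right)} U{\left(0,t{\left(5 \right)} \right)} = 22 \cdot 0 \left(-1\right) = 22 \cdot 0 = 0$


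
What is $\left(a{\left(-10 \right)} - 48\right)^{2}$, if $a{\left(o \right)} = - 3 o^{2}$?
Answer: $121104$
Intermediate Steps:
$\left(a{\left(-10 \right)} - 48\right)^{2} = \left(- 3 \left(-10\right)^{2} - 48\right)^{2} = \left(\left(-3\right) 100 - 48\right)^{2} = \left(-300 - 48\right)^{2} = \left(-348\right)^{2} = 121104$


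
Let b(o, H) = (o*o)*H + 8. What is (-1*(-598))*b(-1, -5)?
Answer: 1794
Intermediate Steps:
b(o, H) = 8 + H*o**2 (b(o, H) = o**2*H + 8 = H*o**2 + 8 = 8 + H*o**2)
(-1*(-598))*b(-1, -5) = (-1*(-598))*(8 - 5*(-1)**2) = 598*(8 - 5*1) = 598*(8 - 5) = 598*3 = 1794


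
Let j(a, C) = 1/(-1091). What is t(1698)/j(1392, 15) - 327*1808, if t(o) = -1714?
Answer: 1278758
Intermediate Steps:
j(a, C) = -1/1091
t(1698)/j(1392, 15) - 327*1808 = -1714/(-1/1091) - 327*1808 = -1714*(-1091) - 591216 = 1869974 - 591216 = 1278758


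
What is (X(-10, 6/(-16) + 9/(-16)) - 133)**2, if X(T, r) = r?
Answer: 4592449/256 ≈ 17939.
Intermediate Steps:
(X(-10, 6/(-16) + 9/(-16)) - 133)**2 = ((6/(-16) + 9/(-16)) - 133)**2 = ((6*(-1/16) + 9*(-1/16)) - 133)**2 = ((-3/8 - 9/16) - 133)**2 = (-15/16 - 133)**2 = (-2143/16)**2 = 4592449/256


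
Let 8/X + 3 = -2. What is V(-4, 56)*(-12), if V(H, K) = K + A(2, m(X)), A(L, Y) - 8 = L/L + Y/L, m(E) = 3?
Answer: -798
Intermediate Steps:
X = -8/5 (X = 8/(-3 - 2) = 8/(-5) = 8*(-⅕) = -8/5 ≈ -1.6000)
A(L, Y) = 9 + Y/L (A(L, Y) = 8 + (L/L + Y/L) = 8 + (1 + Y/L) = 9 + Y/L)
V(H, K) = 21/2 + K (V(H, K) = K + (9 + 3/2) = K + 21/2 = 21/2 + K)
V(-4, 56)*(-12) = (21/2 + 56)*(-12) = (133/2)*(-12) = -798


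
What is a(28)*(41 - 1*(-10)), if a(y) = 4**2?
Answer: 816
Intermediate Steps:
a(y) = 16
a(28)*(41 - 1*(-10)) = 16*(41 - 1*(-10)) = 16*(41 + 10) = 16*51 = 816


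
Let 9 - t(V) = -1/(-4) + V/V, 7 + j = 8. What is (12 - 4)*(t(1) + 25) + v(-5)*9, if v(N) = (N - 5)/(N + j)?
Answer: 569/2 ≈ 284.50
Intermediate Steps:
j = 1 (j = -7 + 8 = 1)
t(V) = 31/4 (t(V) = 9 - (-1/(-4) + V/V) = 9 - (-1*(-¼) + 1) = 9 - (¼ + 1) = 9 - 1*5/4 = 9 - 5/4 = 31/4)
v(N) = (-5 + N)/(1 + N) (v(N) = (N - 5)/(N + 1) = (-5 + N)/(1 + N))
(12 - 4)*(t(1) + 25) + v(-5)*9 = (12 - 4)*(31/4 + 25) + ((-5 - 5)/(1 - 5))*9 = 8*(131/4) + (-10/(-4))*9 = 262 - ¼*(-10)*9 = 262 + (5/2)*9 = 262 + 45/2 = 569/2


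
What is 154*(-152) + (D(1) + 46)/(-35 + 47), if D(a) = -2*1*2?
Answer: -46809/2 ≈ -23405.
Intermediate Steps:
D(a) = -4 (D(a) = -2*2 = -4)
154*(-152) + (D(1) + 46)/(-35 + 47) = 154*(-152) + (-4 + 46)/(-35 + 47) = -23408 + 42/12 = -23408 + 42*(1/12) = -23408 + 7/2 = -46809/2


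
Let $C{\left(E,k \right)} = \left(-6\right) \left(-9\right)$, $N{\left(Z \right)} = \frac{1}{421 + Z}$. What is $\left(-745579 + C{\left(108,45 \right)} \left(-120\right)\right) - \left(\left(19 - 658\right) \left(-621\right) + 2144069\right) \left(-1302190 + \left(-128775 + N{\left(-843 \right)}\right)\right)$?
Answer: $\frac{767179341736115}{211} \approx 3.6359 \cdot 10^{12}$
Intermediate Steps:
$C{\left(E,k \right)} = 54$
$\left(-745579 + C{\left(108,45 \right)} \left(-120\right)\right) - \left(\left(19 - 658\right) \left(-621\right) + 2144069\right) \left(-1302190 + \left(-128775 + N{\left(-843 \right)}\right)\right) = \left(-745579 + 54 \left(-120\right)\right) - \left(\left(19 - 658\right) \left(-621\right) + 2144069\right) \left(-1302190 - \left(128775 - \frac{1}{421 - 843}\right)\right) = \left(-745579 - 6480\right) - \left(\left(-639\right) \left(-621\right) + 2144069\right) \left(-1302190 - \left(128775 - \frac{1}{-422}\right)\right) = -752059 - \left(396819 + 2144069\right) \left(-1302190 - \frac{54343051}{422}\right) = -752059 - 2540888 \left(-1302190 - \frac{54343051}{422}\right) = -752059 - 2540888 \left(- \frac{603867231}{422}\right) = -752059 - - \frac{767179500420564}{211} = -752059 + \frac{767179500420564}{211} = \frac{767179341736115}{211}$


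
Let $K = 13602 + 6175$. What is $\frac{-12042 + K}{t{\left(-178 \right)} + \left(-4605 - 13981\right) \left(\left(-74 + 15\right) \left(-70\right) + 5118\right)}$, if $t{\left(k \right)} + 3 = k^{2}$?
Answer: $- \frac{7735}{171851647} \approx -4.501 \cdot 10^{-5}$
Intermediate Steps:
$t{\left(k \right)} = -3 + k^{2}$
$K = 19777$
$\frac{-12042 + K}{t{\left(-178 \right)} + \left(-4605 - 13981\right) \left(\left(-74 + 15\right) \left(-70\right) + 5118\right)} = \frac{-12042 + 19777}{\left(-3 + \left(-178\right)^{2}\right) + \left(-4605 - 13981\right) \left(\left(-74 + 15\right) \left(-70\right) + 5118\right)} = \frac{7735}{\left(-3 + 31684\right) - 18586 \left(\left(-59\right) \left(-70\right) + 5118\right)} = \frac{7735}{31681 - 18586 \left(4130 + 5118\right)} = \frac{7735}{31681 - 171883328} = \frac{7735}{-171851647} = 7735 \left(- \frac{1}{171851647}\right) = - \frac{7735}{171851647}$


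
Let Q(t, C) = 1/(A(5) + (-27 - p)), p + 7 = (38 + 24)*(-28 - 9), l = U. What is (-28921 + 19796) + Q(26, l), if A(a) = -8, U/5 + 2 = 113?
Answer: -20677249/2266 ≈ -9125.0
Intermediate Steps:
U = 555 (U = -10 + 5*113 = -10 + 565 = 555)
l = 555
p = -2301 (p = -7 + (38 + 24)*(-28 - 9) = -7 + 62*(-37) = -7 - 2294 = -2301)
Q(t, C) = 1/2266 (Q(t, C) = 1/(-8 + (-27 - 1*(-2301))) = 1/(-8 + (-27 + 2301)) = 1/(-8 + 2274) = 1/2266)
(-28921 + 19796) + Q(26, l) = (-28921 + 19796) + 1/2266 = -9125 + 1/2266 = -20677249/2266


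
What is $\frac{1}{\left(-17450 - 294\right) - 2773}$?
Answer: $- \frac{1}{20517} \approx -4.874 \cdot 10^{-5}$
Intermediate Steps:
$\frac{1}{\left(-17450 - 294\right) - 2773} = \frac{1}{-17744 - 2773} = \frac{1}{-20517} = - \frac{1}{20517}$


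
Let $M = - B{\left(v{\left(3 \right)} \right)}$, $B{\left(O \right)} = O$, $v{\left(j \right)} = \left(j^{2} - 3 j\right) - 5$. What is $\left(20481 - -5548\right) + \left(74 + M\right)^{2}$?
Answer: $32270$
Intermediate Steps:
$v{\left(j \right)} = -5 + j^{2} - 3 j$
$M = 5$ ($M = - (-5 + 3^{2} - 9) = - (-5 + 9 - 9) = \left(-1\right) \left(-5\right) = 5$)
$\left(20481 - -5548\right) + \left(74 + M\right)^{2} = \left(20481 - -5548\right) + \left(74 + 5\right)^{2} = \left(20481 + 5548\right) + 79^{2} = 26029 + 6241 = 32270$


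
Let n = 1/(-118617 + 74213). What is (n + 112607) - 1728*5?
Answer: 4616550667/44404 ≈ 1.0397e+5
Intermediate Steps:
n = -1/44404 (n = 1/(-44404) = -1/44404 ≈ -2.2520e-5)
(n + 112607) - 1728*5 = (-1/44404 + 112607) - 1728*5 = 5000201227/44404 - 8640 = 4616550667/44404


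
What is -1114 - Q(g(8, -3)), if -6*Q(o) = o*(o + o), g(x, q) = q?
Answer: -1111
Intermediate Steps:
Q(o) = -o²/3 (Q(o) = -o*(o + o)/6 = -o*2*o/6 = -o²/3)
-1114 - Q(g(8, -3)) = -1114 - (-1)*(-3)²/3 = -1114 - (-1)*9/3 = -1114 - 1*(-3) = -1114 + 3 = -1111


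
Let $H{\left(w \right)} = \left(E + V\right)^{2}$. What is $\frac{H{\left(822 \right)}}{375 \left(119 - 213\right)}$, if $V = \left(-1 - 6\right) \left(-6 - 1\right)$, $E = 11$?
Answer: $- \frac{24}{235} \approx -0.10213$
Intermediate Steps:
$V = 49$ ($V = \left(-7\right) \left(-7\right) = 49$)
$H{\left(w \right)} = 3600$ ($H{\left(w \right)} = \left(11 + 49\right)^{2} = 60^{2} = 3600$)
$\frac{H{\left(822 \right)}}{375 \left(119 - 213\right)} = \frac{3600}{375 \left(119 - 213\right)} = \frac{3600}{375 \left(-94\right)} = \frac{3600}{-35250} = 3600 \left(- \frac{1}{35250}\right) = - \frac{24}{235}$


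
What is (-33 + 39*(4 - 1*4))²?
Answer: 1089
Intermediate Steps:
(-33 + 39*(4 - 1*4))² = (-33 + 39*(4 - 4))² = (-33 + 39*0)² = (-33 + 0)² = (-33)² = 1089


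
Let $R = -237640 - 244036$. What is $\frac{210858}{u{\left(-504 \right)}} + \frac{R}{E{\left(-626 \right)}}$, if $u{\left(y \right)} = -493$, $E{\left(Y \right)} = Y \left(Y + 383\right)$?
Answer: $- \frac{16156381756}{37497087} \approx -430.87$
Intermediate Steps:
$R = -481676$
$E{\left(Y \right)} = Y \left(383 + Y\right)$
$\frac{210858}{u{\left(-504 \right)}} + \frac{R}{E{\left(-626 \right)}} = \frac{210858}{-493} - \frac{481676}{\left(-626\right) \left(383 - 626\right)} = 210858 \left(- \frac{1}{493}\right) - \frac{481676}{\left(-626\right) \left(-243\right)} = - \frac{210858}{493} - \frac{481676}{152118} = - \frac{210858}{493} - \frac{240838}{76059} = - \frac{16156381756}{37497087}$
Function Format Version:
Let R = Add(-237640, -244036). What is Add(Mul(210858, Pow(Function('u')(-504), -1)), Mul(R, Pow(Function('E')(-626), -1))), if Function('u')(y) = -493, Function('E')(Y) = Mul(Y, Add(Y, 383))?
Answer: Rational(-16156381756, 37497087) ≈ -430.87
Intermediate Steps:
R = -481676
Function('E')(Y) = Mul(Y, Add(383, Y))
Add(Mul(210858, Pow(Function('u')(-504), -1)), Mul(R, Pow(Function('E')(-626), -1))) = Add(Mul(210858, Pow(-493, -1)), Mul(-481676, Pow(Mul(-626, Add(383, -626)), -1))) = Add(Mul(210858, Rational(-1, 493)), Mul(-481676, Pow(Mul(-626, -243), -1))) = Add(Rational(-210858, 493), Mul(-481676, Pow(152118, -1))) = Add(Rational(-210858, 493), Mul(-481676, Rational(1, 152118))) = Add(Rational(-210858, 493), Rational(-240838, 76059)) = Rational(-16156381756, 37497087)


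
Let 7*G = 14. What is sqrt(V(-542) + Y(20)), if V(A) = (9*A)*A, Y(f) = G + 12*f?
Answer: sqrt(2644118) ≈ 1626.1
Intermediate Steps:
G = 2 (G = (1/7)*14 = 2)
Y(f) = 2 + 12*f
V(A) = 9*A**2
sqrt(V(-542) + Y(20)) = sqrt(9*(-542)**2 + (2 + 12*20)) = sqrt(9*293764 + (2 + 240)) = sqrt(2643876 + 242) = sqrt(2644118)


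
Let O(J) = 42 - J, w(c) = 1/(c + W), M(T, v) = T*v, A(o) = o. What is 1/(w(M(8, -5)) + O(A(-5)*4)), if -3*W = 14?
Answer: 134/8305 ≈ 0.016135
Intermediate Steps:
W = -14/3 (W = -⅓*14 = -14/3 ≈ -4.6667)
w(c) = 1/(-14/3 + c) (w(c) = 1/(c - 14/3) = 1/(-14/3 + c))
1/(w(M(8, -5)) + O(A(-5)*4)) = 1/(3/(-14 + 3*(8*(-5))) + (42 - (-5)*4)) = 1/(3/(-14 + 3*(-40)) + (42 - 1*(-20))) = 1/(3/(-14 - 120) + (42 + 20)) = 1/(3/(-134) + 62) = 1/(3*(-1/134) + 62) = 1/(-3/134 + 62) = 1/(8305/134) = 134/8305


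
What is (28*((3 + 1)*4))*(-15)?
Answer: -6720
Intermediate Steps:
(28*((3 + 1)*4))*(-15) = (28*(4*4))*(-15) = (28*16)*(-15) = 448*(-15) = -6720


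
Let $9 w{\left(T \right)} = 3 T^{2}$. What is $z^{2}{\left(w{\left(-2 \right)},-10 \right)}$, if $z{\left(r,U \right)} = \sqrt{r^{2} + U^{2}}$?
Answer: $\frac{916}{9} \approx 101.78$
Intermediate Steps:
$w{\left(T \right)} = \frac{T^{2}}{3}$ ($w{\left(T \right)} = \frac{3 T^{2}}{9} = \frac{T^{2}}{3}$)
$z{\left(r,U \right)} = \sqrt{U^{2} + r^{2}}$
$z^{2}{\left(w{\left(-2 \right)},-10 \right)} = \left(\sqrt{\left(-10\right)^{2} + \left(\frac{\left(-2\right)^{2}}{3}\right)^{2}}\right)^{2} = \left(\sqrt{100 + \left(\frac{1}{3} \cdot 4\right)^{2}}\right)^{2} = \left(\sqrt{100 + \left(\frac{4}{3}\right)^{2}}\right)^{2} = \left(\sqrt{100 + \frac{16}{9}}\right)^{2} = \left(\sqrt{\frac{916}{9}}\right)^{2} = \left(\frac{2 \sqrt{229}}{3}\right)^{2} = \frac{916}{9}$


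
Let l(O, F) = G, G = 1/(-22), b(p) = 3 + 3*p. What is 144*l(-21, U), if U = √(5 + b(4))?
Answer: -72/11 ≈ -6.5455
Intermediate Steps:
U = 2*√5 (U = √(5 + (3 + 3*4)) = √(5 + (3 + 12)) = √(5 + 15) = √20 = 2*√5 ≈ 4.4721)
G = -1/22 ≈ -0.045455
l(O, F) = -1/22
144*l(-21, U) = 144*(-1/22) = -72/11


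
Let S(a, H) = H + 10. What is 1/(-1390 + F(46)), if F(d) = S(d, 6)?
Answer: -1/1374 ≈ -0.00072780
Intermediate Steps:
S(a, H) = 10 + H
F(d) = 16 (F(d) = 10 + 6 = 16)
1/(-1390 + F(46)) = 1/(-1390 + 16) = 1/(-1374) = -1/1374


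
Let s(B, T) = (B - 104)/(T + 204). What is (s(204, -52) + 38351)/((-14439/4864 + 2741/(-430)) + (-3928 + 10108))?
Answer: 40106629760/6453026303 ≈ 6.2152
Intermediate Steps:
s(B, T) = (-104 + B)/(204 + T)
(s(204, -52) + 38351)/((-14439/4864 + 2741/(-430)) + (-3928 + 10108)) = ((-104 + 204)/(204 - 52) + 38351)/((-14439/4864 + 2741/(-430)) + (-3928 + 10108)) = (100/152 + 38351)/((-14439*1/4864 + 2741*(-1/430)) + 6180) = ((1/152)*100 + 38351)/((-14439/4864 - 2741/430) + 6180) = (25/38 + 38351)/(-9770497/1045760 + 6180) = 1457363/(38*(6453026303/1045760)) = (1457363/38)*(1045760/6453026303) = 40106629760/6453026303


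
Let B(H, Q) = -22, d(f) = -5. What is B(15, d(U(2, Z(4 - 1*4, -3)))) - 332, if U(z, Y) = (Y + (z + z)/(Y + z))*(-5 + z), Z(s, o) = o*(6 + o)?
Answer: -354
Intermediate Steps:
U(z, Y) = (-5 + z)*(Y + 2*z/(Y + z)) (U(z, Y) = (Y + (2*z)/(Y + z))*(-5 + z) = (Y + 2*z/(Y + z))*(-5 + z) = (-5 + z)*(Y + 2*z/(Y + z)))
B(15, d(U(2, Z(4 - 1*4, -3)))) - 332 = -22 - 332 = -354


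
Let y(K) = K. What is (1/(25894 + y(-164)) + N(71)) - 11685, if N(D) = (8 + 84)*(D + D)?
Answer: 35481671/25730 ≈ 1379.0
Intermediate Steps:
N(D) = 184*D (N(D) = 92*(2*D) = 184*D)
(1/(25894 + y(-164)) + N(71)) - 11685 = (1/(25894 - 164) + 184*71) - 11685 = (1/25730 + 13064) - 11685 = 336136721/25730 - 11685 = 35481671/25730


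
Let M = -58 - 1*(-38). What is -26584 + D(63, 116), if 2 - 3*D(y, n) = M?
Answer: -79730/3 ≈ -26577.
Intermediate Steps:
M = -20 (M = -58 + 38 = -20)
D(y, n) = 22/3 (D(y, n) = 2/3 - 1/3*(-20) = 2/3 + 20/3 = 22/3)
-26584 + D(63, 116) = -26584 + 22/3 = -79730/3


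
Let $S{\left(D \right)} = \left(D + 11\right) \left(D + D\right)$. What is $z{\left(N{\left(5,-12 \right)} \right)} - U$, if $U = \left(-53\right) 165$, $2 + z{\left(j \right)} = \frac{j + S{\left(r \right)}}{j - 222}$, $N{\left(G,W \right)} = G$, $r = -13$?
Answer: $\frac{1897174}{217} \approx 8742.7$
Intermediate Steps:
$S{\left(D \right)} = 2 D \left(11 + D\right)$ ($S{\left(D \right)} = \left(11 + D\right) 2 D = 2 D \left(11 + D\right)$)
$z{\left(j \right)} = -2 + \frac{52 + j}{-222 + j}$ ($z{\left(j \right)} = -2 + \frac{j + 2 \left(-13\right) \left(11 - 13\right)}{j - 222} = -2 + \frac{j + 2 \left(-13\right) \left(-2\right)}{-222 + j} = -2 + \frac{j + 52}{-222 + j} = -2 + \frac{52 + j}{-222 + j}$)
$U = -8745$
$z{\left(N{\left(5,-12 \right)} \right)} - U = \frac{496 - 5}{-222 + 5} - -8745 = \frac{496 - 5}{-217} + 8745 = \left(- \frac{1}{217}\right) 491 + 8745 = - \frac{491}{217} + 8745 = \frac{1897174}{217}$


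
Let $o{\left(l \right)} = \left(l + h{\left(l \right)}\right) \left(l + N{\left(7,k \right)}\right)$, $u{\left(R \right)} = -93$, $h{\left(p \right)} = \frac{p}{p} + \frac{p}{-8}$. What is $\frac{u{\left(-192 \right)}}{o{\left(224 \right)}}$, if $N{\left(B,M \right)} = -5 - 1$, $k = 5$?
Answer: $- \frac{93}{42946} \approx -0.0021655$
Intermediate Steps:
$h{\left(p \right)} = 1 - \frac{p}{8}$ ($h{\left(p \right)} = 1 + p \left(- \frac{1}{8}\right) = 1 - \frac{p}{8}$)
$N{\left(B,M \right)} = -6$
$o{\left(l \right)} = \left(1 + \frac{7 l}{8}\right) \left(-6 + l\right)$ ($o{\left(l \right)} = \left(l - \left(-1 + \frac{l}{8}\right)\right) \left(l - 6\right) = \left(1 + \frac{7 l}{8}\right) \left(-6 + l\right)$)
$\frac{u{\left(-192 \right)}}{o{\left(224 \right)}} = - \frac{93}{-6 - 952 + \frac{7 \cdot 224^{2}}{8}} = - \frac{93}{-6 - 952 + \frac{7}{8} \cdot 50176} = - \frac{93}{-6 - 952 + 43904} = - \frac{93}{42946}$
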